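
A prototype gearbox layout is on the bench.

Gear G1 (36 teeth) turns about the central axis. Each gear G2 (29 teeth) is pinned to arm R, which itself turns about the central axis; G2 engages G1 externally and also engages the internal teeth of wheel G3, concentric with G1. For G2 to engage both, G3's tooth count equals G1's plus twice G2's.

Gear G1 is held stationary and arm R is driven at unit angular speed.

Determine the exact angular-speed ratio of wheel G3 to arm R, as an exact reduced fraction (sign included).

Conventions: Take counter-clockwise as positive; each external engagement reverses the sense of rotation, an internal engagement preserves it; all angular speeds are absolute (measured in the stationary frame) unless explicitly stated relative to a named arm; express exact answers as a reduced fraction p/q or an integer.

65/47

class = planetary set [G3 = 36+2·29 = 94; Willis about the carrier]
ring teeth: 36 + 2·29 = 94
36(ω_sun−ω_arm) = −94(ω_ring−ω_arm),  ω_sun = 0, ω_arm = 1
ω_ring = 1 − (36/94)(0−1) = 65/47
ω_out/ω_in = 65/47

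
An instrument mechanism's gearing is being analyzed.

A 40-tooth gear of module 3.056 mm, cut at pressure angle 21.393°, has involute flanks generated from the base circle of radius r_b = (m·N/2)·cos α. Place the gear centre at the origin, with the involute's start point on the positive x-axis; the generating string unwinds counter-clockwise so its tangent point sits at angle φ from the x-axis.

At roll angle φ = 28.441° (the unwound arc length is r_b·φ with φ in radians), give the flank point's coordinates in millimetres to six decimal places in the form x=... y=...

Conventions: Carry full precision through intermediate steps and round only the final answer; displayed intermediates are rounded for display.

x=63.494068 y=2.263530

topology: single-mesh involute geometry — m = 3.056, N = 40
pitch radius r_p = m·N/2 = 3.056·40/2 = 61.120000
base radius r_b = r_p·cos α = 61.120000·cos 21.393° = 56.908856
roll angle φ = 28.441° = 0.49638909 rad
x = r_b·(cos φ + φ·sin φ) = 63.494068
y = r_b·(sin φ − φ·cos φ) = 2.263530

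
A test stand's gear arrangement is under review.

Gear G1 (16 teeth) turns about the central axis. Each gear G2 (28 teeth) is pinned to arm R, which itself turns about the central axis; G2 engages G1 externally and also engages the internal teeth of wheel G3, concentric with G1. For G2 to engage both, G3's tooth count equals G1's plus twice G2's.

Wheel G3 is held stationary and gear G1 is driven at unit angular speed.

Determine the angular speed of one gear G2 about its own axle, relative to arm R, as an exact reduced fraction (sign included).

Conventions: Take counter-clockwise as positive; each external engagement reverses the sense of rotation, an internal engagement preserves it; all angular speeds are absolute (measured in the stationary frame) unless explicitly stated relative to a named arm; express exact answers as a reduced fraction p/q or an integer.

-36/77

planetary set (16T centre, 28T on arm, 72T internal) — Willis relation
ring teeth: 16 + 2·28 = 72
16(ω_sun−ω_arm) = −72(ω_ring−ω_arm),  ω_ring = 0, ω_sun = 1
16(1−ω_arm) = −72(0−ω_arm)  ⇒  88·ω_arm = 16  ⇒  ω_arm = 2/11
sun–planet mesh: 16·(1−2/11) = −28·(ω_p−ω_arm)  ⇒  ω_p−ω_arm = -36/77
exact speed ratio = -36/77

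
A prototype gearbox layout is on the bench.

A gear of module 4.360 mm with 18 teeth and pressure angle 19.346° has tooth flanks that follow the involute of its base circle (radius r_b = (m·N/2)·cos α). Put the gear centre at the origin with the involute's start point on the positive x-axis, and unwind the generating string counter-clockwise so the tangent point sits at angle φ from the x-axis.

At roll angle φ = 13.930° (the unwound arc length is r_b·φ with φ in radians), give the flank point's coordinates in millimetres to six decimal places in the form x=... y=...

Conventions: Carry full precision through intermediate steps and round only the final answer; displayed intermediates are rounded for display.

x=38.102452 y=0.176312

single-mesh involute tooth geometry (18T wheel at module 4.360)
pitch radius r_p = m·N/2 = 4.360·18/2 = 39.240000
base radius r_b = r_p·cos α = 39.240000·cos 19.346° = 37.024325
roll angle φ = 13.930° = 0.24312436 rad
x = r_b·(cos φ + φ·sin φ) = 38.102452
y = r_b·(sin φ − φ·cos φ) = 0.176312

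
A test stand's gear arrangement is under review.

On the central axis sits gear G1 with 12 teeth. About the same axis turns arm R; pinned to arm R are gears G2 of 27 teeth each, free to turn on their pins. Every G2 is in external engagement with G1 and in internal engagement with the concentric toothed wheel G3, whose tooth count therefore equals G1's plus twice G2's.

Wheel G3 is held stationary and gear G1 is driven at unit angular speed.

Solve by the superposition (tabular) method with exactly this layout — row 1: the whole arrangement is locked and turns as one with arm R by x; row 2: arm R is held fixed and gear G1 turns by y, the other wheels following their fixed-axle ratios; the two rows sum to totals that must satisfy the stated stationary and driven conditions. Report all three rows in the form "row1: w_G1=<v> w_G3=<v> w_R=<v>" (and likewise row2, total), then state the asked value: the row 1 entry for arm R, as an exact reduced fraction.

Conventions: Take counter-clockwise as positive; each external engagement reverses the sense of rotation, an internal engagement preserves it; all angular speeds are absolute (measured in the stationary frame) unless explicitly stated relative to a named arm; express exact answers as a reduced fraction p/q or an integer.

planetary set (12T centre, 27T on arm, 66T internal) — Willis relation
superposition row 1 [locked train]: every member turns x
row 2 (arm held, sun turns y): ω_ring = −(12/66)·y, ω_arm = 0
boundary: total ω_ring = x − (12/66)·y = 0 and total ω_sun = x + y = 1  ⇒  y = 11/13, x = 2/13
row 2 ring = −(12/66)·11/13 = -2/13
totals (row 1 + row 2): sun 2/13 + 11/13 = 1, ring 2/13 + (-2/13) = 0, arm 2/13 + 0 = 2/13
asked cell (row1, arm) = 2/13

row1: w_G1=2/13 w_G3=2/13 w_R=2/13
row2: w_G1=11/13 w_G3=-2/13 w_R=0
total: w_G1=1 w_G3=0 w_R=2/13
asked value: 2/13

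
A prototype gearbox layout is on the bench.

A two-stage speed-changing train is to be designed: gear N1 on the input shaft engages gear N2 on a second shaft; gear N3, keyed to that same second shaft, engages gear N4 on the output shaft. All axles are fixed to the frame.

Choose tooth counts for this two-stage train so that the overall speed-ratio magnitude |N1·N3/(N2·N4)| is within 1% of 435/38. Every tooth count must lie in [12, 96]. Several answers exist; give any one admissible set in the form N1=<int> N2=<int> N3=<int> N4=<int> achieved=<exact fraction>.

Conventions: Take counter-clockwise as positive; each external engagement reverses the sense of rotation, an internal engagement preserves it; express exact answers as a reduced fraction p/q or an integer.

topology: fixed-axis compound train — 2 stages, target 435/38
target = 435/38 in lowest terms: an exact hit needs N1·N3 = k·435 and N2·N4 = k·38 for one integer k, every count in [12, 96]; additionally prefer no 1:1 stage (N1 ≠ N2, N3 ≠ N4)
k = 1…5: no 1:1-free in-range split of k·435 and k·38 into factor pairs; take k = 6
k = 6: N1·N3 = 2610 = 29·90, N2·N4 = 228 = 12·19
achieved = 29·90/(12·19) = 435/38; |achieved − target| = 0 ≤ 87/760 ✓

N1=29 N2=12 N3=90 N4=19 achieved=435/38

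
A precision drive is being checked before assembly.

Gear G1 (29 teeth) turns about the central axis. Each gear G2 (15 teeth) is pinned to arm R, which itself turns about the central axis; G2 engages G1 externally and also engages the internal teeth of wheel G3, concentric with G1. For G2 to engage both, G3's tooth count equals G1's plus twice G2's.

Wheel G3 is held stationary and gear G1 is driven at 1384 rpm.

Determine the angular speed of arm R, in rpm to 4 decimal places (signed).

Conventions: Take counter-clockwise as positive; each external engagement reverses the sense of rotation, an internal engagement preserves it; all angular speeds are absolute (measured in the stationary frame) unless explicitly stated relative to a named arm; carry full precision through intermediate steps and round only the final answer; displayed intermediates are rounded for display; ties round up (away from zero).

class = planetary set [G3 = 29+2·15 = 59; Willis about the carrier]
normalise by the input: solve with ω_sun = 1, then scale by 1384 rpm
ring teeth: 29 + 2·15 = 59
29(ω_sun−ω_arm) = −59(ω_ring−ω_arm),  ω_ring = 0, ω_sun = 1
29(1−ω_arm) = −59(0−ω_arm)  ⇒  88·ω_arm = 29  ⇒  ω_arm = 29/88
scale: ω_arm = 29/88 × 1384 rpm = +456.0909 rpm

+456.0909 rpm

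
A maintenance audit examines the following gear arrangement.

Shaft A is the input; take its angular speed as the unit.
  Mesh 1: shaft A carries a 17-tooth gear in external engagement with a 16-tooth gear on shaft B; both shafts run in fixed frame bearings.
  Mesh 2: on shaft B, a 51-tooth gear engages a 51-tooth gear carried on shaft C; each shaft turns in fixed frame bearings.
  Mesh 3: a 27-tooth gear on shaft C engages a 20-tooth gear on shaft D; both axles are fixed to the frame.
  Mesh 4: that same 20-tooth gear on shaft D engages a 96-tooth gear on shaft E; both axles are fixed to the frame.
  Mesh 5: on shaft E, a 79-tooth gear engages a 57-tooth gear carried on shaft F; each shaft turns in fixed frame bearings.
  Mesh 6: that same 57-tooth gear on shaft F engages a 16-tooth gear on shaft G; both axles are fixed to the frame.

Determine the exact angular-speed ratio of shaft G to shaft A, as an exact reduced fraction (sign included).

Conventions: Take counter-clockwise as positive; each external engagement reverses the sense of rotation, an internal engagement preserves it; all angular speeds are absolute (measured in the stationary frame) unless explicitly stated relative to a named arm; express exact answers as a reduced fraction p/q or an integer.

12087/8192

class = fixed-axis compound train [6 meshes; 6 ratios multiply, 6 sense flips]
mesh 1 [17T→16T]: running ratio 17/16, sense −
mesh 2 [51T→51T]: running ratio 17/16, sense +
mesh 3 [27T→20T]: running ratio 459/320, sense −
mesh 4 [20T→96T]: running ratio 153/512, sense +
mesh 5 [79T→57T]: running ratio 4029/9728, sense −
mesh 6 [57T→16T]: running ratio 12087/8192, sense +
ω_out/ω_in = 12087/8192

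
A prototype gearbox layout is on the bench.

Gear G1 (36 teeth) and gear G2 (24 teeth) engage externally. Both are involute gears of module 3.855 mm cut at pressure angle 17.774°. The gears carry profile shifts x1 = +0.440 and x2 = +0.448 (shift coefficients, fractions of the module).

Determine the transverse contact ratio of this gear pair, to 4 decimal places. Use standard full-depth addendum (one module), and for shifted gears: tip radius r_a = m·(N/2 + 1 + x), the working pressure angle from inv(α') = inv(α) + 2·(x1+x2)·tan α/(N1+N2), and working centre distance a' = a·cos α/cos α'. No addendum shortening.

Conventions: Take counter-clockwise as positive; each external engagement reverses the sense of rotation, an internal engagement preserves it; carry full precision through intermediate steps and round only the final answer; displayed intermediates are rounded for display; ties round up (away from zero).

class = single-mesh tooth geometry [involute pair 36T × 24T, m = 3.855]
base radii: r_b1 = 66.077878, r_b2 = 44.051918
tip radii: r_a1 = 74.941200, r_a2 = 51.842040
inv(α') = inv(17.774°) + 2·(+0.440+0.448)·tan α/(36+24) = 0.01983827  ⇒  α' = 21.92406°
a' = a·cos α / cos α' = 115.6500·cos 17.774°/cos 21.92406° = 118.715347
action lengths: √(r_a1²−r_b1²) = 35.353890, √(r_a2²−r_b2²) = 27.331769
base pitch p_b = π·m·cos α = 11.532765
CR = (35.353890 + 27.331769 − 118.715347·sin 21.92406°)/11.532765 = 1.591988
contact ratio ≈ 1.5920

1.5920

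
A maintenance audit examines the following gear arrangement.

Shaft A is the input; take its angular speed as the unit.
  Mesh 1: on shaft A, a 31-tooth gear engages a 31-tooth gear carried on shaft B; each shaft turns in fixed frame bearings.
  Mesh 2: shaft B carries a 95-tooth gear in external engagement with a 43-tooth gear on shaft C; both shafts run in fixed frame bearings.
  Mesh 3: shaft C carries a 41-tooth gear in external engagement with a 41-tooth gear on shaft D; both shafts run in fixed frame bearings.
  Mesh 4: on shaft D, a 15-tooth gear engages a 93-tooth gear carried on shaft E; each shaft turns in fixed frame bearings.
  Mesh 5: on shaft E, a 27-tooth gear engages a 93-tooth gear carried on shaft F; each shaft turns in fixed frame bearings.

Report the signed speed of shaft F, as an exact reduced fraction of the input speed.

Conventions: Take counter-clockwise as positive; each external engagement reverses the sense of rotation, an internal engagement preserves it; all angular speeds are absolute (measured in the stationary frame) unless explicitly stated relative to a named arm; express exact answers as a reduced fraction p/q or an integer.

5-mesh fixed-axis compound train (all bearings frame-fixed)
mesh 1 [31T→31T]: |ω|/ω_in = 1×31/31 = 1, sense flips to −
mesh 2 [95T→43T]: |ω|/ω_in = 1×95/43 = 95/43, sense flips to +
mesh 3 [41T→41T]: |ω|/ω_in = (95/43)×41/41 = 95/43, sense flips to −
mesh 4 [15T→93T]: |ω|/ω_in = (95/43)×15/93 = 475/1333, sense flips to +
mesh 5 [27T→93T]: |ω|/ω_in = (475/1333)×27/93 = 4275/41323, sense flips to −
signed output speed (× input speed) = -4275/41323

-4275/41323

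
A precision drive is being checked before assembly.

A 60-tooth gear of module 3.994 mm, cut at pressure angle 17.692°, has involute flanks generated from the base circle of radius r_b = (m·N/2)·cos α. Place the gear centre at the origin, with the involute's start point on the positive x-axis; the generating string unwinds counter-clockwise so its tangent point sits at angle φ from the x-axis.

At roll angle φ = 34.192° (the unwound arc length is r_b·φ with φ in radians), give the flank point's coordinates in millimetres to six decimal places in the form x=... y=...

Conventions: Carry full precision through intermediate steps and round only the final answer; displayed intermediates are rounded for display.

single-mesh involute tooth geometry (60T wheel at module 3.994)
pitch radius r_p = m·N/2 = 3.994·60/2 = 119.820000
base radius r_b = r_p·cos α = 119.820000·cos 17.692° = 114.152984
roll angle φ = 34.192° = 0.59676298 rad
x = r_b·(cos φ + φ·sin φ) = 132.705205
y = r_b·(sin φ − φ·cos φ) = 7.802356

x=132.705205 y=7.802356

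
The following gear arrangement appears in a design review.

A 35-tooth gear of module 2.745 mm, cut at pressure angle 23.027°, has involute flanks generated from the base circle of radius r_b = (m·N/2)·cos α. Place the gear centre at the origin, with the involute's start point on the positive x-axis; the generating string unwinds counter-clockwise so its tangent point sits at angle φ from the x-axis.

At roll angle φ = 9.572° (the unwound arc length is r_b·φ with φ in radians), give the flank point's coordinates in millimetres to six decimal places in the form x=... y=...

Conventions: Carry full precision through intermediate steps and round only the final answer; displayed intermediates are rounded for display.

x=44.822553 y=0.068521

class = single-mesh tooth geometry [base-circle involute, m = 2.745, 35T]
pitch radius r_p = m·N/2 = 2.745·35/2 = 48.037500
base radius r_b = r_p·cos α = 48.037500·cos 23.027° = 44.209902
roll angle φ = 9.572° = 0.16706292 rad
x = r_b·(cos φ + φ·sin φ) = 44.822553
y = r_b·(sin φ − φ·cos φ) = 0.068521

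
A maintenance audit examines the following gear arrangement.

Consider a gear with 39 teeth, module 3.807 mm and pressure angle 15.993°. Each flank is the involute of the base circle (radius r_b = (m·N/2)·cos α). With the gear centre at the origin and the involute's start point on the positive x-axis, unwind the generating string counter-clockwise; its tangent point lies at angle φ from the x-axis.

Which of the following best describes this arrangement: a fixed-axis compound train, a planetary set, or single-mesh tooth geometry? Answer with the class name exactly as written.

single-mesh tooth geometry

topology: single-mesh involute geometry — m = 3.807, N = 39
classification: single-mesh tooth geometry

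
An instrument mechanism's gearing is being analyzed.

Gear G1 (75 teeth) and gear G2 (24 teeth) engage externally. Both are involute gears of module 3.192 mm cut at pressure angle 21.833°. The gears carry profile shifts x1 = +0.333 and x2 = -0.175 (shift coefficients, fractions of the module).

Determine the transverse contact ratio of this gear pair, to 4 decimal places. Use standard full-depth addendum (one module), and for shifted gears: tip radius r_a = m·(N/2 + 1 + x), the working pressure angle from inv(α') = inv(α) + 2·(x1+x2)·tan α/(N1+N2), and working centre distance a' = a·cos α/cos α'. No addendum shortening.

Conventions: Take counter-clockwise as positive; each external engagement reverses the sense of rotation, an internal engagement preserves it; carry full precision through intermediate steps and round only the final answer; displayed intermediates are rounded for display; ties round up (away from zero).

1.6261

recognized (one external pair, fixed centres): single-mesh tooth geometry, m = 3.192, N1 = 75, N2 = 24
base radii: r_b1 = 111.114132, r_b2 = 35.556522
tip radii: r_a1 = 123.954936, r_a2 = 40.937400
inv(α') = inv(21.833°) + 2·(+0.333-0.175)·tan α/(75+24) = 0.02086079  ⇒  α' = 22.27931°
a' = a·cos α / cos α' = 158.0040·cos 21.833°/cos 22.27931° = 158.503465
action lengths: √(r_a1²−r_b1²) = 54.940657, √(r_a2²−r_b2²) = 20.288037
base pitch p_b = π·m·cos α = 9.308676
CR = (54.940657 + 20.288037 − 158.503465·sin 22.27931°)/9.308676 = 1.626068
contact ratio ≈ 1.6261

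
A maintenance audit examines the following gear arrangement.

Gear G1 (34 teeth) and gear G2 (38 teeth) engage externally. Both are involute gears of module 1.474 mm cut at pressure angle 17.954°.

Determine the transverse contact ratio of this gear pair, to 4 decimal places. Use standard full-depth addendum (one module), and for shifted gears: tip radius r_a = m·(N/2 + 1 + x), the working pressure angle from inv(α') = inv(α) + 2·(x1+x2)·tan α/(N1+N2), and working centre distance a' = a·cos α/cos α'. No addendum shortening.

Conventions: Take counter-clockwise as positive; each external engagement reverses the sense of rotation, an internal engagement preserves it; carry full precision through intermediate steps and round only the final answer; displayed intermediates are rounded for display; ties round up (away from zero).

1.7961

single-mesh involute tooth geometry (34T engaging 38T at module 1.474)
base radii: r_b1 = 23.837783, r_b2 = 26.642228
tip radii: r_a1 = 26.532000, r_a2 = 29.480000
no profile shift: α' = α, a' = a
action lengths: √(r_a1²−r_b1²) = 11.649340, √(r_a2²−r_b2²) = 12.619908
base pitch p_b = π·m·cos α = 4.405212
CR = (11.649340 + 12.619908 − 53.064000·sin 17.95400°)/4.405212 = 1.796075
contact ratio ≈ 1.7961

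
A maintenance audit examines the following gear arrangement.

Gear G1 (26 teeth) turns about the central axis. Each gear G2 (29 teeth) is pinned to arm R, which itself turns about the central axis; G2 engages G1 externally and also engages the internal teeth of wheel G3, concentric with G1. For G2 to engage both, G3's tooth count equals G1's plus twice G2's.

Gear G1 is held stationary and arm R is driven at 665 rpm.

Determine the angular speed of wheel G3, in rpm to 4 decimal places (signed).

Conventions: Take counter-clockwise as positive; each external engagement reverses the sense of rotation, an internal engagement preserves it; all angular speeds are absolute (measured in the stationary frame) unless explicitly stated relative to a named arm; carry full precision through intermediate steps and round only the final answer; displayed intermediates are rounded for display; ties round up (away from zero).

+870.8333 rpm

recognized (axles ride arm R): planetary set, 26/29/84 teeth
normalise by the input: solve with ω_arm = 1, then scale by 665 rpm
ring teeth: 26 + 2·29 = 84
26(ω_sun−ω_arm) = −84(ω_ring−ω_arm),  ω_sun = 0, ω_arm = 1
ω_ring = 1 − (26/84)(0−1) = 55/42
scale: ω_ring = 55/42 × 665 rpm = +870.8333 rpm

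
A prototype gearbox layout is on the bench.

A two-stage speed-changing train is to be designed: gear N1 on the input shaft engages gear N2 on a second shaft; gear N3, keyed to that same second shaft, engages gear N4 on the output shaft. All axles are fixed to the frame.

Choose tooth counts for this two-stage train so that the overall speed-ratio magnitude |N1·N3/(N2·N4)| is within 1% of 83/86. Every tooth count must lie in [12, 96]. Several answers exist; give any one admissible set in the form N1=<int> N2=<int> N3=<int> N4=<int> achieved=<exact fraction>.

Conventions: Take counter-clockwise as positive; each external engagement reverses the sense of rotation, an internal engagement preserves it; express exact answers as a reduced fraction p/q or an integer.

N1=12 N2=86 N3=83 N4=12 achieved=83/86

topology: fixed-axis compound train — 2 stages, target 83/86
target = 83/86 in lowest terms: an exact hit needs N1·N3 = k·83 and N2·N4 = k·86 for one integer k, every count in [12, 96]; additionally prefer no 1:1 stage (N1 ≠ N2, N3 ≠ N4)
k = 1…11: no 1:1-free in-range split of k·83 and k·86 into factor pairs; take k = 12
k = 12: N1·N3 = 996 = 12·83, N2·N4 = 1032 = 86·12
achieved = 12·83/(86·12) = 83/86; |achieved − target| = 0 ≤ 83/8600 ✓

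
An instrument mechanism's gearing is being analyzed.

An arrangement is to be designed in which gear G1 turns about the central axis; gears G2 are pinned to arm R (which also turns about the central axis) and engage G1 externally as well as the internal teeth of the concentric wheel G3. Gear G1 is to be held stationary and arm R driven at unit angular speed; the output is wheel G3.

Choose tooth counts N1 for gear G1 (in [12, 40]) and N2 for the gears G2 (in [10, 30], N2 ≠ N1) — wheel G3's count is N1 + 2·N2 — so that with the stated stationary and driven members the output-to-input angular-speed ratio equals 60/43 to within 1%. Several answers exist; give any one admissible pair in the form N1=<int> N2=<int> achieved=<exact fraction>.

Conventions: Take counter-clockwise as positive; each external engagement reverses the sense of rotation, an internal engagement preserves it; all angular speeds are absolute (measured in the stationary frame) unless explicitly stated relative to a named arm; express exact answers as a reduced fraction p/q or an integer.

N1=17 N2=13 achieved=60/43

topology: planetary set — design target 60/43, arm = carrier (Willis)
Willis with ω_sun = 0: ω_ring/ω_arm = (N1+N3)/N3; set equal to 60/43  ⇒  N3/N1 = 1/(60/43 − 1) = 43/17
N3 = N1 + 2·N2  ⇒  N2/N1 = (N3/N1 − 1)/2 = (43/17 − 1)/2 = 13/17
smallest multiple with N1 ≥ 12 and N2 ≥ 10: k = 1  ⇒  N1 = 1·17 = 17, N2 = 1·13 = 13 (N1 ≤ 40, N2 ≤ 30, N2 ≠ N1 ✓), N3 = 17 + 2·13 = 43
check: (N1+N3)/N3 with N1 = 17, N3 = 43 gives 60/43; |achieved − target| = 0 ≤ 3/215 ✓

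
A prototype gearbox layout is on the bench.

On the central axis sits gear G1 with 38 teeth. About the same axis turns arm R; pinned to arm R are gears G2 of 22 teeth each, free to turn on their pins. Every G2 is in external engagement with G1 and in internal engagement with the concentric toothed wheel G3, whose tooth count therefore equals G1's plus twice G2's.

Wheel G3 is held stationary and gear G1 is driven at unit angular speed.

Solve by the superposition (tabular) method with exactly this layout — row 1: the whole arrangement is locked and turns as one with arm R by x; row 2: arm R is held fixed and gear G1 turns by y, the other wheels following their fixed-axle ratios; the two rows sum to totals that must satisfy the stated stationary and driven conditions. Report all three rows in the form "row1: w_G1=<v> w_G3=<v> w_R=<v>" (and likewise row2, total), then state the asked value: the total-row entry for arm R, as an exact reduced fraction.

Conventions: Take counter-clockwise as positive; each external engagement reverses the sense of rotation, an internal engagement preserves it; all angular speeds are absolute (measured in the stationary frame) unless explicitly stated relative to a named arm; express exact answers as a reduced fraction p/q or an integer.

row1: w_G1=19/60 w_G3=19/60 w_R=19/60
row2: w_G1=41/60 w_G3=-19/60 w_R=0
total: w_G1=1 w_G3=0 w_R=19/60
asked value: 19/60

topology: planetary set — G1 38T / G2 22T / G3 82T, arm = carrier (Willis)
row 1 — lock + rotate with arm: ω_sun = ω_ring = ω_arm = x
row 2 — arm fixed, fixed-axis ratios: sun y, ring −(38/82)·y, arm 0
boundary: total ω_ring = x − (38/82)·y = 0 and total ω_sun = x + y = 1  ⇒  y = 41/60, x = 19/60
row 2 ring = −(38/82)·41/60 = -19/60
totals (row 1 + row 2): sun 19/60 + 41/60 = 1, ring 19/60 + (-19/60) = 0, arm 19/60 + 0 = 19/60
asked cell (total, arm) = 19/60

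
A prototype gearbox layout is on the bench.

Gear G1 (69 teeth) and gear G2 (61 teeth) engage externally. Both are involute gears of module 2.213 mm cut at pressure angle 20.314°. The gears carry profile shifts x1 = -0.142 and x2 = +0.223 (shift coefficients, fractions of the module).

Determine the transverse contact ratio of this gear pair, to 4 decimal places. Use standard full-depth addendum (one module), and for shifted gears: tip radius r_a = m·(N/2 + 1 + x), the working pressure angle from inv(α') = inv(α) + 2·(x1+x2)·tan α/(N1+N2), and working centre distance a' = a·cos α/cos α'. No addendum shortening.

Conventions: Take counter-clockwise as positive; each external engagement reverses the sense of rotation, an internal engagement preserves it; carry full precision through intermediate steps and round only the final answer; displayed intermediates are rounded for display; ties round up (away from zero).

1.7595

recognized (one external pair, fixed centres): single-mesh tooth geometry, m = 2.213, N1 = 69, N2 = 61
base radii: r_b1 = 71.599939, r_b2 = 63.298497
tip radii: r_a1 = 78.247254, r_a2 = 70.202999
inv(α') = inv(20.314°) + 2·(-0.142+0.223)·tan α/(69+61) = 0.01610417  ⇒  α' = 20.50491°
a' = a·cos α / cos α' = 143.8450·cos 20.314°/cos 20.50491° = 144.023449
action lengths: √(r_a1²−r_b1²) = 31.560759, √(r_a2²−r_b2²) = 30.360523
base pitch p_b = π·m·cos α = 6.519937
CR = (31.560759 + 30.360523 − 144.023449·sin 20.50491°)/6.519937 = 1.759472
contact ratio ≈ 1.7595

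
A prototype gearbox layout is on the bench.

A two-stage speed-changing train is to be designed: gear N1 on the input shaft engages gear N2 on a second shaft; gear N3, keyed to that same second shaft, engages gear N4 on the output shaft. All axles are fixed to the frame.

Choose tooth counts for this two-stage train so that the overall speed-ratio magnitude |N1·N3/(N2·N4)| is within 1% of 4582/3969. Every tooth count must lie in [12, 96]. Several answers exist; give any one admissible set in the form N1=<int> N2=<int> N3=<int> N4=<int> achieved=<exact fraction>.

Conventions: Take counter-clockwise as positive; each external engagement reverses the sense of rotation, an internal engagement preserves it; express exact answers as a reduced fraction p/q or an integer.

2-stage fixed-axis compound train for ratio 4582/3969
target = 4582/3969 in lowest terms: an exact hit needs N1·N3 = k·4582 and N2·N4 = k·3969 for one integer k, every count in [12, 96]; additionally prefer no 1:1 stage (N1 ≠ N2, N3 ≠ N4)
k = 1: N1·N3 = 4582 = 58·79, N2·N4 = 3969 = 49·81
achieved = 58·79/(49·81) = 4582/3969; |achieved − target| = 0 ≤ 2291/198450 ✓

N1=58 N2=49 N3=79 N4=81 achieved=4582/3969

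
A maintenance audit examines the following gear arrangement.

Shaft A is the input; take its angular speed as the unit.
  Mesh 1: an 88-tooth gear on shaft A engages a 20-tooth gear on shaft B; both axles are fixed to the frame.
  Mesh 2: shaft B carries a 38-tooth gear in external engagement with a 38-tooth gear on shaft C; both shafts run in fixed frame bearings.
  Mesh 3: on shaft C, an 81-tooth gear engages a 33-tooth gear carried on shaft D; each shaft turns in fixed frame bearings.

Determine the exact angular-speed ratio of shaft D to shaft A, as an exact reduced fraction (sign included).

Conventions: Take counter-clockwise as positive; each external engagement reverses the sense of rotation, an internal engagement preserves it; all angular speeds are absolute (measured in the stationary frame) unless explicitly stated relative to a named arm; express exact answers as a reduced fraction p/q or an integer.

class = fixed-axis compound train [3 meshes; 3 ratios multiply, 3 sense flips]
mesh 1 [88T→20T]: running ratio 22/5, sense −
mesh 2 [38T→38T]: running ratio 22/5, sense +
mesh 3 [81T→33T]: running ratio 54/5, sense −
ω_out/ω_in = -54/5

-54/5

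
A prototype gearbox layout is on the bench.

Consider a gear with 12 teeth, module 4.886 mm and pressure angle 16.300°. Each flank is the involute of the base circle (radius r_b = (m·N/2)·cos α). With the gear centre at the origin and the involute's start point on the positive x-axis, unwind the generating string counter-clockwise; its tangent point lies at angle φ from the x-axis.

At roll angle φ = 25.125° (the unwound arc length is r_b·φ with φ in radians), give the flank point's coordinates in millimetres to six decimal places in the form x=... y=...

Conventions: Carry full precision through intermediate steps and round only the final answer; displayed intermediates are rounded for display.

x=30.714336 y=0.775787

topology: single-mesh involute geometry — m = 4.886, N = 12
pitch radius r_p = m·N/2 = 4.886·12/2 = 29.316000
base radius r_b = r_p·cos α = 29.316000·cos 16.300° = 28.137652
roll angle φ = 25.125° = 0.43851397 rad
x = r_b·(cos φ + φ·sin φ) = 30.714336
y = r_b·(sin φ − φ·cos φ) = 0.775787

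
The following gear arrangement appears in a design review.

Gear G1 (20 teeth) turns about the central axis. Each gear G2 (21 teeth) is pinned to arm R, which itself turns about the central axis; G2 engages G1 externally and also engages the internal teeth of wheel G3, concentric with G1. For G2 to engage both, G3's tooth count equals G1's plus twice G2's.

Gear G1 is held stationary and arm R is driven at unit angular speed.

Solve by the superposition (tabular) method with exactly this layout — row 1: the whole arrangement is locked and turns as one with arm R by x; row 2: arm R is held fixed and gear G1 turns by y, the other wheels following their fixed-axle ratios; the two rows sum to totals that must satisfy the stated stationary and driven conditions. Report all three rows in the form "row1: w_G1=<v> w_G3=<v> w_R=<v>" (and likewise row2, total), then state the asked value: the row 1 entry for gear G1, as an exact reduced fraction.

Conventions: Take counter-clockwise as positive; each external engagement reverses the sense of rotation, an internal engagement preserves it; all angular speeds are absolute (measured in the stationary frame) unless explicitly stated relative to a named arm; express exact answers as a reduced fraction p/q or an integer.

planetary set (20T centre, 21T on arm, 62T internal) — Willis relation
superposition row 1 [locked train]: every member turns x
row 2: sun turns y, ring = −(20/62)·y, arm 0
boundary: total ω_sun = x + y = 0 and total ω_arm = x = 1  ⇒  y = -1, x = 1
row 2 ring = −(20/62)·(-1) = 10/31
totals (row 1 + row 2): sun 1 + (-1) = 0, ring 1 + 10/31 = 41/31, arm 1 + 0 = 1
asked cell (row1, sun) = 1

row1: w_G1=1 w_G3=1 w_R=1
row2: w_G1=-1 w_G3=10/31 w_R=0
total: w_G1=0 w_G3=41/31 w_R=1
asked value: 1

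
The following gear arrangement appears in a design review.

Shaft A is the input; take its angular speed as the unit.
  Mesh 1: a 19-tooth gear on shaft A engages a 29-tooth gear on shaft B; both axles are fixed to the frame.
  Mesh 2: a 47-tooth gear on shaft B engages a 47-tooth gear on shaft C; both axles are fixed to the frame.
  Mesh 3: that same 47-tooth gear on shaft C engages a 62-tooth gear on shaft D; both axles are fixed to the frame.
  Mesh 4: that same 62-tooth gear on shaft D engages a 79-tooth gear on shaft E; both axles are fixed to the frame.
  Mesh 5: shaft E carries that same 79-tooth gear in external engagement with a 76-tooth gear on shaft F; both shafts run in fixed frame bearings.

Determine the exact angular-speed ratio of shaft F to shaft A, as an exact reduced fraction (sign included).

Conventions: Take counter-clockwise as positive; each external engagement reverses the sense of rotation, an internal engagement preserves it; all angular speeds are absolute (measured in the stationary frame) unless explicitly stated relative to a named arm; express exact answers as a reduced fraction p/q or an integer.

class = fixed-axis compound train [5 meshes; 5 ratios multiply, 5 sense flips]
mesh 1 [19T→29T]: running ratio 19/29, sense −
mesh 2 [47T→47T]: running ratio 19/29, sense +
mesh 3 [47T→62T]: running ratio 893/1798, sense −
mesh 4 [62T→79T]: running ratio 893/2291, sense +
mesh 5 [79T→76T]: running ratio 47/116, sense −
ω_out/ω_in = -47/116

-47/116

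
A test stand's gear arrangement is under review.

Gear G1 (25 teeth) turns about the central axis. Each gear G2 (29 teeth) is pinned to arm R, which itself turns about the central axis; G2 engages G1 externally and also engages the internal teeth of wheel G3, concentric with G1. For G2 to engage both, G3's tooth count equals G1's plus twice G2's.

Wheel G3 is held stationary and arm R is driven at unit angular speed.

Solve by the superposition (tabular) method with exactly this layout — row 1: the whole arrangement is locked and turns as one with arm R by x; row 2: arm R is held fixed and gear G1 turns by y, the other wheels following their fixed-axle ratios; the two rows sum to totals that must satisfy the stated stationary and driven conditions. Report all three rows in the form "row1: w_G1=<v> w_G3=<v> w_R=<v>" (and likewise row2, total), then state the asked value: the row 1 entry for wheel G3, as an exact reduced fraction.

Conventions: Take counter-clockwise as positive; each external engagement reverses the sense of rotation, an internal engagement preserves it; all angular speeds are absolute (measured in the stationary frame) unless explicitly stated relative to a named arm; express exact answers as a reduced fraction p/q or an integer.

row1: w_G1=1 w_G3=1 w_R=1
row2: w_G1=83/25 w_G3=-1 w_R=0
total: w_G1=108/25 w_G3=0 w_R=1
asked value: 1

class = planetary set [G3 = 25+2·29 = 83; Willis about the carrier]
superposition row 1 [locked train]: every member turns x
row 2 (arm held, sun turns y): ω_ring = −(25/83)·y, ω_arm = 0
boundary: total ω_ring = x − (25/83)·y = 0 and total ω_arm = x = 1  ⇒  y = 83/25, x = 1
row 2 ring = −(25/83)·83/25 = -1
totals (row 1 + row 2): sun 1 + 83/25 = 108/25, ring 1 + (-1) = 0, arm 1 + 0 = 1
asked cell (row1, ring) = 1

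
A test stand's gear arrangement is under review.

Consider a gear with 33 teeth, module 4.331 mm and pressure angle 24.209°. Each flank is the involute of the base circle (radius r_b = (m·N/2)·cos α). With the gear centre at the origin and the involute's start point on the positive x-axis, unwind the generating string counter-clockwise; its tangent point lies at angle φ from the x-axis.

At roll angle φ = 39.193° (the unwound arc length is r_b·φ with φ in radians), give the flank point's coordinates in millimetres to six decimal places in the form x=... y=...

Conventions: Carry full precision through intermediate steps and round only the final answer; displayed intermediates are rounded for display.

topology: single-mesh involute geometry — m = 4.331, N = 33
pitch radius r_p = m·N/2 = 4.331·33/2 = 71.461500
base radius r_b = r_p·cos α = 71.461500·cos 24.209° = 65.176869
roll angle φ = 39.193° = 0.68404689 rad
x = r_b·(cos φ + φ·sin φ) = 78.687683
y = r_b·(sin φ − φ·cos φ) = 6.633926

x=78.687683 y=6.633926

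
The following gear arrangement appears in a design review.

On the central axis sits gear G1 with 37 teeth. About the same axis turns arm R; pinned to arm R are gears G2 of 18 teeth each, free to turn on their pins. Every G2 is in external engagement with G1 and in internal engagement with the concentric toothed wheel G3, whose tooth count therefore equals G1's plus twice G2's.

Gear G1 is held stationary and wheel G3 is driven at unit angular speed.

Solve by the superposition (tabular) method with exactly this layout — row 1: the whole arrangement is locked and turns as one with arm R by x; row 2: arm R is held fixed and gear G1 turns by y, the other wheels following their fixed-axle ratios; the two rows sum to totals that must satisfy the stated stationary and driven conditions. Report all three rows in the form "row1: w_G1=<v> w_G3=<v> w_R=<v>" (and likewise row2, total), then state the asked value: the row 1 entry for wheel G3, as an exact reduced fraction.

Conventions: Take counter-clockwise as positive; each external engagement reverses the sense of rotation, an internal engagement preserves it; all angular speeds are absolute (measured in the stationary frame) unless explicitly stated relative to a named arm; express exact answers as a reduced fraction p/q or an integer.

row1: w_G1=73/110 w_G3=73/110 w_R=73/110
row2: w_G1=-73/110 w_G3=37/110 w_R=0
total: w_G1=0 w_G3=1 w_R=73/110
asked value: 73/110

planetary set (37T centre, 18T on arm, 73T internal) — Willis relation
row 1 — lock + rotate with arm: ω_sun = ω_ring = ω_arm = x
row 2 — arm fixed, fixed-axis ratios: sun y, ring −(37/73)·y, arm 0
boundary: total ω_sun = x + y = 0 and total ω_ring = x − (37/73)·y = 1  ⇒  y = -73/110, x = 73/110
row 2 ring = −(37/73)·(-73/110) = 37/110
totals (row 1 + row 2): sun 73/110 + (-73/110) = 0, ring 73/110 + 37/110 = 1, arm 73/110 + 0 = 73/110
asked cell (row1, ring) = 73/110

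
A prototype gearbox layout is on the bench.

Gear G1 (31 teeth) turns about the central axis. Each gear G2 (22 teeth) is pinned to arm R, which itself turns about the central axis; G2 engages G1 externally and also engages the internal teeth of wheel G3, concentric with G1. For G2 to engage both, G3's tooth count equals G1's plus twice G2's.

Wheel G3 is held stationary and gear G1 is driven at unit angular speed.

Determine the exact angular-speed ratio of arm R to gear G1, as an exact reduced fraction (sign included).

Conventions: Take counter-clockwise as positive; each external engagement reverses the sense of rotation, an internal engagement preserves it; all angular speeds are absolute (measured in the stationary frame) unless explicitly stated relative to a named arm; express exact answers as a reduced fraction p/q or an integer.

planetary set (31T centre, 22T on arm, 75T internal) — Willis relation
ring teeth: 31 + 2·22 = 75
31(ω_sun−ω_arm) = −75(ω_ring−ω_arm),  ω_ring = 0, ω_sun = 1
31(1−ω_arm) = −75(0−ω_arm)  ⇒  106·ω_arm = 31  ⇒  ω_arm = 31/106
ω_out/ω_in = 31/106

31/106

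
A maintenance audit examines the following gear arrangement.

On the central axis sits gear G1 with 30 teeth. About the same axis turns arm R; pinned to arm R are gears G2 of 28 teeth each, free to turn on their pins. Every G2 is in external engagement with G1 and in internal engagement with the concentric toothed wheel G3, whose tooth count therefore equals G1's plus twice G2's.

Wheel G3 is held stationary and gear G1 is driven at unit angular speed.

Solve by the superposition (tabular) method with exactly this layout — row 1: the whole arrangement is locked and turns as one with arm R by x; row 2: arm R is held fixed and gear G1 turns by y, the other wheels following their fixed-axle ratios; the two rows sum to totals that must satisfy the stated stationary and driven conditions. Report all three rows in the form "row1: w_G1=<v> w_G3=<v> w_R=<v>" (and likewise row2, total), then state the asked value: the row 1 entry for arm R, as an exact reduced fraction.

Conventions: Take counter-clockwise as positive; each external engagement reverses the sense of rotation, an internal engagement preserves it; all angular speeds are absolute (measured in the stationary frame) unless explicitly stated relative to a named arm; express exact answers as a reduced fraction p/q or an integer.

row1: w_G1=15/58 w_G3=15/58 w_R=15/58
row2: w_G1=43/58 w_G3=-15/58 w_R=0
total: w_G1=1 w_G3=0 w_R=15/58
asked value: 15/58

recognized (axles ride arm R): planetary set, 30/28/86 teeth
superposition row 1 [locked train]: every member turns x
superposition row 2 [arm held]: sun y, ring −(30/86)·y, arm 0
boundary: total ω_ring = x − (30/86)·y = 0 and total ω_sun = x + y = 1  ⇒  y = 43/58, x = 15/58
row 2 ring = −(30/86)·43/58 = -15/58
totals (row 1 + row 2): sun 15/58 + 43/58 = 1, ring 15/58 + (-15/58) = 0, arm 15/58 + 0 = 15/58
asked cell (row1, arm) = 15/58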